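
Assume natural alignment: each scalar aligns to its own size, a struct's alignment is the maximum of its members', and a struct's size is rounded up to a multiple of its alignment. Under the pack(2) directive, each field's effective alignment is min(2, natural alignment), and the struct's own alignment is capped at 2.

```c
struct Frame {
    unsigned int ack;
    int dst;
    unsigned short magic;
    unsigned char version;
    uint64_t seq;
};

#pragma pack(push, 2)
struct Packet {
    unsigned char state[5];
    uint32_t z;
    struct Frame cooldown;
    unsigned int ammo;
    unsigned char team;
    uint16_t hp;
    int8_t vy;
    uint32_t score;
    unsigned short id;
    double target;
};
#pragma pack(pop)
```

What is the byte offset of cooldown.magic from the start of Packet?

Frame: 0..4  ack  (4B, 4-aligned); 4..8  dst  (4B, 4-aligned); 8..10  magic  (2B, 2-aligned); 10..11  version  (1B, 1-aligned); 11..16  -- padding (5B); 16..24  seq  (8B, 8-aligned); sizeof = 24, alignof = 8
0..5  state  (5B, 1-aligned)
5..6  -- padding (1B)
6..10  z  (4B, 2-aligned)
10..34  cooldown  (24B, 2-aligned)
within Frame: magic at 8
10 + 8 = 18

18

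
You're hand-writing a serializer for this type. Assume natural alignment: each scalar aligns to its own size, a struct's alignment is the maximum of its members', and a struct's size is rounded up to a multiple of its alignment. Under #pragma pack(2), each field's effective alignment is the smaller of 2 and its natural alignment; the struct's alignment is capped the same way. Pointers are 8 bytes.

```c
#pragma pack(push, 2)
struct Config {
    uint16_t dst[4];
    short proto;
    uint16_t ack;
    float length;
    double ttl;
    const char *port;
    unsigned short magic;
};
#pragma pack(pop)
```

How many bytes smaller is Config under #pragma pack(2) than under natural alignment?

natural layout:
  0..8  dst  (8B, 2-aligned)
  8..10  proto  (2B, 2-aligned)
  10..12  ack  (2B, 2-aligned)
  12..16  length  (4B, 4-aligned)
  16..24  ttl  (8B, 8-aligned)
  24..32  port  (8B, 8-aligned)
  32..34  magic  (2B, 2-aligned)
  34..40  -- tail padding (6B)
  sizeof = 40, alignof = 8
packed(2) layout:
  0..8  dst  (8B, 2-aligned)
  8..10  proto  (2B, 2-aligned)
  10..12  ack  (2B, 2-aligned)
  12..16  length  (4B, 2-aligned)
  16..24  ttl  (8B, 2-aligned)
  24..32  port  (8B, 2-aligned)
  32..34  magic  (2B, 2-aligned)
  sizeof = 34, alignof = 2
40 − 34 = 6

6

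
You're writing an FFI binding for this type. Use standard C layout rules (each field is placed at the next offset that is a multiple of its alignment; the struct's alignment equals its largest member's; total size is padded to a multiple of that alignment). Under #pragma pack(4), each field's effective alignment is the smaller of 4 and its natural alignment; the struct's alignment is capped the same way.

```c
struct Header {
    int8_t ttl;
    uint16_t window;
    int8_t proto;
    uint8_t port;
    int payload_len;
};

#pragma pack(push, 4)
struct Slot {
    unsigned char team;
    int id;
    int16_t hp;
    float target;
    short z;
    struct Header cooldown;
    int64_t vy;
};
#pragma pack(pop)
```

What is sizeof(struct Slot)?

40 bytes

Header: ttl at 0 (size 1, align 1) → ends 1; pad 1 to align 2 for window; window at 2 (size 2, align 2) → ends 4; proto at 4 (size 1, align 1) → ends 5; port at 5 (size 1, align 1) → ends 6; pad 2 to align 4 for payload_len; payload_len at 8 (size 4, align 4) → ends 12; total 12 bytes, alignment 4
team at 0 (size 1, align 1) → ends 1
pad 3 to align 4 for id
id at 4 (size 4, align 4) → ends 8
hp at 8 (size 2, align 2) → ends 10
pad 2 to align 4 for target
target at 12 (size 4, align 4) → ends 16
z at 16 (size 2, align 2) → ends 18
pad 2 to align 4 for cooldown
cooldown at 20 (size 12, align 4) → ends 32
vy at 32 (size 8, align 4) → ends 40
total 40 bytes, alignment 4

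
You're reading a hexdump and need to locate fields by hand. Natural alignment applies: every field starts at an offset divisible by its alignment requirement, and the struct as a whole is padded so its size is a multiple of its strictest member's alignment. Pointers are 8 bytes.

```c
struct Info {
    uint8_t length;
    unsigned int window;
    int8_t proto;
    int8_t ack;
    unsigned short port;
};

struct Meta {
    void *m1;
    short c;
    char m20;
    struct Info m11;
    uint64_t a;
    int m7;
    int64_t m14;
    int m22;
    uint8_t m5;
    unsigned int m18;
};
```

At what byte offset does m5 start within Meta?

Info: length at 0 (size 1, align 1) → ends 1; pad 3 to align 4 for window; window at 4 (size 4, align 4) → ends 8; proto at 8 (size 1, align 1) → ends 9; ack at 9 (size 1, align 1) → ends 10; port at 10 (size 2, align 2) → ends 12; total 12 bytes, alignment 4
m1 at 0 (size 8, align 8) → ends 8
c at 8 (size 2, align 2) → ends 10
m20 at 10 (size 1, align 1) → ends 11
pad 1 to align 4 for m11
m11 at 12 (size 12, align 4) → ends 24
a at 24 (size 8, align 8) → ends 32
m7 at 32 (size 4, align 4) → ends 36
pad 4 to align 8 for m14
m14 at 40 (size 8, align 8) → ends 48
m22 at 48 (size 4, align 4) → ends 52
m5 at 52 (size 1, align 1) → ends 53

52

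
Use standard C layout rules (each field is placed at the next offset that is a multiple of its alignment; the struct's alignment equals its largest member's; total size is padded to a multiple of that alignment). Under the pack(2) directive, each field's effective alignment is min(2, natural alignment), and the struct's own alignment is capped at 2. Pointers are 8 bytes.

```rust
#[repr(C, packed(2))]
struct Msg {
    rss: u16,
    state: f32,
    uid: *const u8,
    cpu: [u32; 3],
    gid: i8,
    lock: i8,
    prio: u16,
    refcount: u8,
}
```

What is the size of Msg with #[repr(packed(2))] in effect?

32

@0: rss [2B, align 2] → 2
@2: state [4B, align 2] → 6
@6: uid [8B, align 2] → 14
@14: cpu [12B, align 2] → 26
@26: gid [1B, align 1] → 27
@27: lock [1B, align 1] → 28
@28: prio [2B, align 2] → 30
@30: refcount [1B, align 1] → 31
+1 tail pad (align 2)
size 32, align 2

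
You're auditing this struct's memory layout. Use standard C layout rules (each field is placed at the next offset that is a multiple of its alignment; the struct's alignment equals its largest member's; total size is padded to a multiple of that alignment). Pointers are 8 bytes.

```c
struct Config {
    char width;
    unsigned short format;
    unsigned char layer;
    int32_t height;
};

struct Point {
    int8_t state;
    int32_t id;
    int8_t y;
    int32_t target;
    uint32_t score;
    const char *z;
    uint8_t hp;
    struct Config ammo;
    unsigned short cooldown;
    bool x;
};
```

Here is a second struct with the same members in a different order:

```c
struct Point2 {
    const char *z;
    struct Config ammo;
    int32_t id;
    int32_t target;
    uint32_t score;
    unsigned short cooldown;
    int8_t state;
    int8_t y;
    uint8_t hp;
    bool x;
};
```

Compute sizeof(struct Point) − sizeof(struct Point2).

Config: 0..1  width  (1B, 1-aligned); 1..2  -- padding (1B); 2..4  format  (2B, 2-aligned); 4..5  layer  (1B, 1-aligned); 5..8  -- padding (3B); 8..12  height  (4B, 4-aligned); sizeof = 12, alignof = 4
0..1  state  (1B, 1-aligned)
1..4  -- padding (3B)
4..8  id  (4B, 4-aligned)
8..9  y  (1B, 1-aligned)
9..12  -- padding (3B)
12..16  target  (4B, 4-aligned)
16..20  score  (4B, 4-aligned)
20..24  -- padding (4B)
24..32  z  (8B, 8-aligned)
32..33  hp  (1B, 1-aligned)
33..36  -- padding (3B)
36..48  ammo  (12B, 4-aligned)
48..50  cooldown  (2B, 2-aligned)
50..51  x  (1B, 1-aligned)
51..56  -- tail padding (5B)
sizeof = 56, alignof = 8
— Point2 —
0..8  z  (8B, 8-aligned)
8..20  ammo  (12B, 4-aligned)
20..24  id  (4B, 4-aligned)
24..28  target  (4B, 4-aligned)
28..32  score  (4B, 4-aligned)
32..34  cooldown  (2B, 2-aligned)
34..35  state  (1B, 1-aligned)
35..36  y  (1B, 1-aligned)
36..37  hp  (1B, 1-aligned)
37..38  x  (1B, 1-aligned)
38..40  -- tail padding (2B)
sizeof = 40, alignof = 8
56 − 40 = 16

16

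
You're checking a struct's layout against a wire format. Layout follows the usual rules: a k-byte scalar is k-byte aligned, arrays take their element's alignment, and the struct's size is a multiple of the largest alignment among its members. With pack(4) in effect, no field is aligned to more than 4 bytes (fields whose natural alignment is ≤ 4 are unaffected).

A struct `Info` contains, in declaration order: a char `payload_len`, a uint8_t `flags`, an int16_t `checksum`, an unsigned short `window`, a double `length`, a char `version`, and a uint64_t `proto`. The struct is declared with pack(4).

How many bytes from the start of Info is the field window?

4

payload_len at 0 (size 1, align 1) → ends 1
flags at 1 (size 1, align 1) → ends 2
checksum at 2 (size 2, align 2) → ends 4
window at 4 (size 2, align 2) → ends 6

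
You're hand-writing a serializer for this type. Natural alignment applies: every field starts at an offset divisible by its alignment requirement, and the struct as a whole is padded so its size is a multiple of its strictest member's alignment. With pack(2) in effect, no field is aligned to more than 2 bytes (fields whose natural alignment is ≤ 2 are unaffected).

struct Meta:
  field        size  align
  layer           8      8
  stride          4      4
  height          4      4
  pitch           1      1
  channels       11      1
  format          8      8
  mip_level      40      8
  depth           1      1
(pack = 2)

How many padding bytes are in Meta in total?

1

0..8  layer  (8B, 2-aligned)
8..12  stride  (4B, 2-aligned)
12..16  height  (4B, 2-aligned)
16..17  pitch  (1B, 1-aligned)
17..28  channels  (11B, 1-aligned)
28..36  format  (8B, 2-aligned)
36..76  mip_level  (40B, 2-aligned)
76..77  depth  (1B, 1-aligned)
77..78  -- tail padding (1B)
sizeof = 78, alignof = 2
data bytes 77, size 78 → padding 1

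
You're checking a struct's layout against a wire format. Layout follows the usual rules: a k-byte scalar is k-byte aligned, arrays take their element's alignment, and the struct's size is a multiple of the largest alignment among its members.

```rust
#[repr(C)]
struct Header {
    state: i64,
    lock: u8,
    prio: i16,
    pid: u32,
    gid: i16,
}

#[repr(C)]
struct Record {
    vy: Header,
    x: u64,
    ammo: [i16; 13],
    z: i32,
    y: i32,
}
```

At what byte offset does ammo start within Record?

32

Header: @0: state [8B, align 8] → 8; @8: lock [1B, align 1] → 9; +1 pad (align 2); @10: prio [2B, align 2] → 12; @12: pid [4B, align 4] → 16; @16: gid [2B, align 2] → 18; +6 tail pad (align 8); size 24, align 8
@0: vy [24B, align 8] → 24
@24: x [8B, align 8] → 32
@32: ammo [26B, align 2] → 58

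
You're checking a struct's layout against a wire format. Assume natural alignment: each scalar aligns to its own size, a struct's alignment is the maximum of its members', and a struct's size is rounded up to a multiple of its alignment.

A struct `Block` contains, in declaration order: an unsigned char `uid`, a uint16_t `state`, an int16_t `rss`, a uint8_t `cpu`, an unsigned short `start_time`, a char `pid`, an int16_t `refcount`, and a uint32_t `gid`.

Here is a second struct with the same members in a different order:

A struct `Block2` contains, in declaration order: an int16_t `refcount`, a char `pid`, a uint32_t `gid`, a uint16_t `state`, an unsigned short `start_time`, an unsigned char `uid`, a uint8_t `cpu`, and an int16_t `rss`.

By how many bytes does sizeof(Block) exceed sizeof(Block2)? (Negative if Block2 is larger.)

@0: uid [1B, align 1] → 1
+1 pad (align 2)
@2: state [2B, align 2] → 4
@4: rss [2B, align 2] → 6
@6: cpu [1B, align 1] → 7
+1 pad (align 2)
@8: start_time [2B, align 2] → 10
@10: pid [1B, align 1] → 11
+1 pad (align 2)
@12: refcount [2B, align 2] → 14
+2 pad (align 4)
@16: gid [4B, align 4] → 20
size 20, align 4
— Block2 —
@0: refcount [2B, align 2] → 2
@2: pid [1B, align 1] → 3
+1 pad (align 4)
@4: gid [4B, align 4] → 8
@8: state [2B, align 2] → 10
@10: start_time [2B, align 2] → 12
@12: uid [1B, align 1] → 13
@13: cpu [1B, align 1] → 14
@14: rss [2B, align 2] → 16
size 16, align 4
20 − 16 = 4

4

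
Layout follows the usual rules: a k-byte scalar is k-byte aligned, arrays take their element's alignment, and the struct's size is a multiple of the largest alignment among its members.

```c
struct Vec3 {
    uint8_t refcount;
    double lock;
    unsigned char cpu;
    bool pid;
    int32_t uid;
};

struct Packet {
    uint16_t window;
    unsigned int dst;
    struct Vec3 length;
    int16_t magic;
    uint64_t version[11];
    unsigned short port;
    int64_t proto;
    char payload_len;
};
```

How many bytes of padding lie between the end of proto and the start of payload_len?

Vec3: @0: refcount [1B, align 1] → 1; +7 pad (align 8); @8: lock [8B, align 8] → 16; @16: cpu [1B, align 1] → 17; @17: pid [1B, align 1] → 18; +2 pad (align 4); @20: uid [4B, align 4] → 24; size 24, align 8
@0: window [2B, align 2] → 2
+2 pad (align 4)
@4: dst [4B, align 4] → 8
@8: length [24B, align 8] → 32
@32: magic [2B, align 2] → 34
+6 pad (align 8)
@40: version [88B, align 8] → 128
@128: port [2B, align 2] → 130
+6 pad (align 8)
@136: proto [8B, align 8] → 144
@144: payload_len [1B, align 1] → 145

0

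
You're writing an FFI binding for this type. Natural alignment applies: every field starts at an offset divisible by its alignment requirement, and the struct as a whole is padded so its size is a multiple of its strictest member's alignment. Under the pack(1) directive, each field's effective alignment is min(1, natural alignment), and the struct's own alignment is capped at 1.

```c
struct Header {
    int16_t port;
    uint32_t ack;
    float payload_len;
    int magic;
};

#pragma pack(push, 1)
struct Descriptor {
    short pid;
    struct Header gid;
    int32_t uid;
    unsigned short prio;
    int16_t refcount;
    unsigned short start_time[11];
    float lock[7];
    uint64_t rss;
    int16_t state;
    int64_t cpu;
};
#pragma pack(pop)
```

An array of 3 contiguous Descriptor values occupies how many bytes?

Header: port at 0 (size 2, align 2) → ends 2; pad 2 to align 4 for ack; ack at 4 (size 4, align 4) → ends 8; payload_len at 8 (size 4, align 4) → ends 12; magic at 12 (size 4, align 4) → ends 16; total 16 bytes, alignment 4
pid at 0 (size 2, align 1) → ends 2
gid at 2 (size 16, align 1) → ends 18
uid at 18 (size 4, align 1) → ends 22
prio at 22 (size 2, align 1) → ends 24
refcount at 24 (size 2, align 1) → ends 26
start_time at 26 (size 22, align 1) → ends 48
lock at 48 (size 28, align 1) → ends 76
rss at 76 (size 8, align 1) → ends 84
state at 84 (size 2, align 1) → ends 86
cpu at 86 (size 8, align 1) → ends 94
total 94 bytes, alignment 1
array of 3: 3 × 94 = 282

282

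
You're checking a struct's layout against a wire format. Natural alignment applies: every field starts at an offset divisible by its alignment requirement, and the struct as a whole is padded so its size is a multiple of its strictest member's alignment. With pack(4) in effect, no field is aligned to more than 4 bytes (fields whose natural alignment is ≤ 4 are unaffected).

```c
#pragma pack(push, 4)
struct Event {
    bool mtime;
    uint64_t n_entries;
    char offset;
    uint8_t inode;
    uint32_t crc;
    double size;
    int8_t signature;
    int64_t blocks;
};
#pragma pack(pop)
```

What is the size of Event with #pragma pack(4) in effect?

40

@0: mtime [1B, align 1] → 1
+3 pad (align 4)
@4: n_entries [8B, align 4] → 12
@12: offset [1B, align 1] → 13
@13: inode [1B, align 1] → 14
+2 pad (align 4)
@16: crc [4B, align 4] → 20
@20: size [8B, align 4] → 28
@28: signature [1B, align 1] → 29
+3 pad (align 4)
@32: blocks [8B, align 4] → 40
size 40, align 4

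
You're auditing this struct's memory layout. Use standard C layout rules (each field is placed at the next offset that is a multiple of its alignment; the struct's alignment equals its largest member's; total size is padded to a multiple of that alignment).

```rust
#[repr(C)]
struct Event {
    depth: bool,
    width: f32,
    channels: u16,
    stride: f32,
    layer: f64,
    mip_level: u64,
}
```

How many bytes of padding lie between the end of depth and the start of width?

3

@0: depth [1B, align 1] → 1
+3 pad (align 4)
@4: width [4B, align 4] → 8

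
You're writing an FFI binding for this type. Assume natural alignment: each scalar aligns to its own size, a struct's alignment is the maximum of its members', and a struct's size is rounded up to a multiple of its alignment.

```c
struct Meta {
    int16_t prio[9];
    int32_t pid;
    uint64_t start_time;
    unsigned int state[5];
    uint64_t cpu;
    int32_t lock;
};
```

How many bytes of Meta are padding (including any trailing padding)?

@0: prio [18B, align 2] → 18
+2 pad (align 4)
@20: pid [4B, align 4] → 24
@24: start_time [8B, align 8] → 32
@32: state [20B, align 4] → 52
+4 pad (align 8)
@56: cpu [8B, align 8] → 64
@64: lock [4B, align 4] → 68
+4 tail pad (align 8)
size 72, align 8
data bytes 62, size 72 → padding 10

10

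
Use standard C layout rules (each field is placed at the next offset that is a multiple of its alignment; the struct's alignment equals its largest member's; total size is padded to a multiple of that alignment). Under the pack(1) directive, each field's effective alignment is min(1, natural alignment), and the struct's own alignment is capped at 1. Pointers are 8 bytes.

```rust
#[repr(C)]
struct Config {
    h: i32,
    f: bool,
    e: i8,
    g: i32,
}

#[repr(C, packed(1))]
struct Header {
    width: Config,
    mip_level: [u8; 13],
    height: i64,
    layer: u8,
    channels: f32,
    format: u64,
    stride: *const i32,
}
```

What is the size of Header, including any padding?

54 bytes

Config: h at 0 (size 4, align 4) → ends 4; f at 4 (size 1, align 1) → ends 5; e at 5 (size 1, align 1) → ends 6; pad 2 to align 4 for g; g at 8 (size 4, align 4) → ends 12; total 12 bytes, alignment 4
width at 0 (size 12, align 1) → ends 12
mip_level at 12 (size 13, align 1) → ends 25
height at 25 (size 8, align 1) → ends 33
layer at 33 (size 1, align 1) → ends 34
channels at 34 (size 4, align 1) → ends 38
format at 38 (size 8, align 1) → ends 46
stride at 46 (size 8, align 1) → ends 54
total 54 bytes, alignment 1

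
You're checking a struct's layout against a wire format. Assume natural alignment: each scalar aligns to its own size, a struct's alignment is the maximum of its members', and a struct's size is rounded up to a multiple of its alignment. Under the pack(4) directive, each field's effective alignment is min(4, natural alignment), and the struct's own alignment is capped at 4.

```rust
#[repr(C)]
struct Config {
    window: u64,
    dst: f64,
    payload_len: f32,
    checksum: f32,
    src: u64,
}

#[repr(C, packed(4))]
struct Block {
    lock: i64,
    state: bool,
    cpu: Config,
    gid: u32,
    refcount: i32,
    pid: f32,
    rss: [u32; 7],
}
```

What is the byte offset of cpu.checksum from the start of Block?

32

Config: @0: window [8B, align 8] → 8; @8: dst [8B, align 8] → 16; @16: payload_len [4B, align 4] → 20; @20: checksum [4B, align 4] → 24; @24: src [8B, align 8] → 32; size 32, align 8
@0: lock [8B, align 4] → 8
@8: state [1B, align 1] → 9
+3 pad (align 4)
@12: cpu [32B, align 4] → 44
within Config: checksum at 20
12 + 20 = 32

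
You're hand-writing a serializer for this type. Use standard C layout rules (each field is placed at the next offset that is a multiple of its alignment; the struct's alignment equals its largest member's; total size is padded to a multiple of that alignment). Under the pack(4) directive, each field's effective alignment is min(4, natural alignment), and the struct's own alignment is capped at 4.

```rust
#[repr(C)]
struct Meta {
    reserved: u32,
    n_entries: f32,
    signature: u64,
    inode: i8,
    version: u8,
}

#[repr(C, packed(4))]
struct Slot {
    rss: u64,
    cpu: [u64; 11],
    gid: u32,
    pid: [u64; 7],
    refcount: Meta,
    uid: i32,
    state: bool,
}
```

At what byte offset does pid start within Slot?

Meta: reserved at 0 (size 4, align 4) → ends 4; n_entries at 4 (size 4, align 4) → ends 8; signature at 8 (size 8, align 8) → ends 16; inode at 16 (size 1, align 1) → ends 17; version at 17 (size 1, align 1) → ends 18; tail pad 6 to reach multiple of 8; total 24 bytes, alignment 8
rss at 0 (size 8, align 4) → ends 8
cpu at 8 (size 88, align 4) → ends 96
gid at 96 (size 4, align 4) → ends 100
pid at 100 (size 56, align 4) → ends 156

100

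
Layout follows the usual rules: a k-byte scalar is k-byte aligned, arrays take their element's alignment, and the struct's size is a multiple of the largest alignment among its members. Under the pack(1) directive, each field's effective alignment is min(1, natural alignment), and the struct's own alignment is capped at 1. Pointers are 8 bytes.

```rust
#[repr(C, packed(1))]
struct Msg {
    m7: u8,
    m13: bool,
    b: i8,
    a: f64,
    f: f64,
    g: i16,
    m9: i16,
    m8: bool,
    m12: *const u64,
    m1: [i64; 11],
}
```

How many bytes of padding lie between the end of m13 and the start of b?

0

m7 at 0 (size 1, align 1) → ends 1
m13 at 1 (size 1, align 1) → ends 2
b at 2 (size 1, align 1) → ends 3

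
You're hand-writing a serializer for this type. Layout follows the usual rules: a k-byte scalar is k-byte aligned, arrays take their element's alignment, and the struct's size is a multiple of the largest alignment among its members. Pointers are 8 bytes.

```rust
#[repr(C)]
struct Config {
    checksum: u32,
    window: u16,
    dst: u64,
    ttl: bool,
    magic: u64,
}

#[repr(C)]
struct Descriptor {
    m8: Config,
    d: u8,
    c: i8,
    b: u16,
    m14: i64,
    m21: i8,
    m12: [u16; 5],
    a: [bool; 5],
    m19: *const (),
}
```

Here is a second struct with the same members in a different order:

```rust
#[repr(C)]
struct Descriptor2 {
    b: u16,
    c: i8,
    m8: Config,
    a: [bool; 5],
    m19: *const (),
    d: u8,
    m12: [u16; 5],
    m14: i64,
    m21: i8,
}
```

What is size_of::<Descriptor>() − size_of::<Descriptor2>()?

-8

Config: checksum at 0 (size 4, align 4) → ends 4; window at 4 (size 2, align 2) → ends 6; pad 2 to align 8 for dst; dst at 8 (size 8, align 8) → ends 16; ttl at 16 (size 1, align 1) → ends 17; pad 7 to align 8 for magic; magic at 24 (size 8, align 8) → ends 32; total 32 bytes, alignment 8
m8 at 0 (size 32, align 8) → ends 32
d at 32 (size 1, align 1) → ends 33
c at 33 (size 1, align 1) → ends 34
b at 34 (size 2, align 2) → ends 36
pad 4 to align 8 for m14
m14 at 40 (size 8, align 8) → ends 48
m21 at 48 (size 1, align 1) → ends 49
pad 1 to align 2 for m12
m12 at 50 (size 10, align 2) → ends 60
a at 60 (size 5, align 1) → ends 65
pad 7 to align 8 for m19
m19 at 72 (size 8, align 8) → ends 80
total 80 bytes, alignment 8
— Descriptor2 —
b at 0 (size 2, align 2) → ends 2
c at 2 (size 1, align 1) → ends 3
pad 5 to align 8 for m8
m8 at 8 (size 32, align 8) → ends 40
a at 40 (size 5, align 1) → ends 45
pad 3 to align 8 for m19
m19 at 48 (size 8, align 8) → ends 56
d at 56 (size 1, align 1) → ends 57
pad 1 to align 2 for m12
m12 at 58 (size 10, align 2) → ends 68
pad 4 to align 8 for m14
m14 at 72 (size 8, align 8) → ends 80
m21 at 80 (size 1, align 1) → ends 81
tail pad 7 to reach multiple of 8
total 88 bytes, alignment 8
80 − 88 = -8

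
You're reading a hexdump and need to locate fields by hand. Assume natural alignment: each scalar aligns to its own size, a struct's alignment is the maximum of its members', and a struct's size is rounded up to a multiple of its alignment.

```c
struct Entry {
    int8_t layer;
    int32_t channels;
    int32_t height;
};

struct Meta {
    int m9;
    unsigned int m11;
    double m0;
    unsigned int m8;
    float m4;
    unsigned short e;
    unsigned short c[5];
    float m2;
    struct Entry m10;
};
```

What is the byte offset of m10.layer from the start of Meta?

Entry: @0: layer [1B, align 1] → 1; +3 pad (align 4); @4: channels [4B, align 4] → 8; @8: height [4B, align 4] → 12; size 12, align 4
@0: m9 [4B, align 4] → 4
@4: m11 [4B, align 4] → 8
@8: m0 [8B, align 8] → 16
@16: m8 [4B, align 4] → 20
@20: m4 [4B, align 4] → 24
@24: e [2B, align 2] → 26
@26: c [10B, align 2] → 36
@36: m2 [4B, align 4] → 40
@40: m10 [12B, align 4] → 52
within Entry: layer at 0
40 + 0 = 40

40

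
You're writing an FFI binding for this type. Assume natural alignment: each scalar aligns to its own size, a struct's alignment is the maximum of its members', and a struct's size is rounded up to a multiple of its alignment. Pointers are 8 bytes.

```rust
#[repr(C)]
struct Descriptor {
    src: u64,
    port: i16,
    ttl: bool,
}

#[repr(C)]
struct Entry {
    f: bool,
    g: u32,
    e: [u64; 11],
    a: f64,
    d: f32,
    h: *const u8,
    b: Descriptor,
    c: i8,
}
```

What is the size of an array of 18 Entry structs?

2592

Descriptor: 0..8  src  (8B, 8-aligned); 8..10  port  (2B, 2-aligned); 10..11  ttl  (1B, 1-aligned); 11..16  -- tail padding (5B); sizeof = 16, alignof = 8
0..1  f  (1B, 1-aligned)
1..4  -- padding (3B)
4..8  g  (4B, 4-aligned)
8..96  e  (88B, 8-aligned)
96..104  a  (8B, 8-aligned)
104..108  d  (4B, 4-aligned)
108..112  -- padding (4B)
112..120  h  (8B, 8-aligned)
120..136  b  (16B, 8-aligned)
136..137  c  (1B, 1-aligned)
137..144  -- tail padding (7B)
sizeof = 144, alignof = 8
array of 18: 18 × 144 = 2592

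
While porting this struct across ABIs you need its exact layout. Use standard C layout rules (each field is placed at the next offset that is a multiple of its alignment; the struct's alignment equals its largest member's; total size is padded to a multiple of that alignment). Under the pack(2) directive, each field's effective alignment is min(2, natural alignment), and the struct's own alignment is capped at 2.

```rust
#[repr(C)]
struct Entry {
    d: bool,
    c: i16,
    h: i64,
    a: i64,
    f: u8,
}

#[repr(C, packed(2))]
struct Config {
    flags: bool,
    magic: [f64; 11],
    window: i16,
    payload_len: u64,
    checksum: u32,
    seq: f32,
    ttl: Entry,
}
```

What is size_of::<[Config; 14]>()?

Entry: @0: d [1B, align 1] → 1; +1 pad (align 2); @2: c [2B, align 2] → 4; +4 pad (align 8); @8: h [8B, align 8] → 16; @16: a [8B, align 8] → 24; @24: f [1B, align 1] → 25; +7 tail pad (align 8); size 32, align 8
@0: flags [1B, align 1] → 1
+1 pad (align 2)
@2: magic [88B, align 2] → 90
@90: window [2B, align 2] → 92
@92: payload_len [8B, align 2] → 100
@100: checksum [4B, align 2] → 104
@104: seq [4B, align 2] → 108
@108: ttl [32B, align 2] → 140
size 140, align 2
array of 14: 14 × 140 = 1960

1960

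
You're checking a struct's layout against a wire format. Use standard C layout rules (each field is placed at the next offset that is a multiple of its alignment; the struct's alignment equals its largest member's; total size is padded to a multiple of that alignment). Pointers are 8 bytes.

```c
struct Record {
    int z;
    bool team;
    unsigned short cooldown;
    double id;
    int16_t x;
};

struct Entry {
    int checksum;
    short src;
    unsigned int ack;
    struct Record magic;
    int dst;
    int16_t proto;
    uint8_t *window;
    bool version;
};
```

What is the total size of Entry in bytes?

Record: @0: z [4B, align 4] → 4; @4: team [1B, align 1] → 5; +1 pad (align 2); @6: cooldown [2B, align 2] → 8; @8: id [8B, align 8] → 16; @16: x [2B, align 2] → 18; +6 tail pad (align 8); size 24, align 8
@0: checksum [4B, align 4] → 4
@4: src [2B, align 2] → 6
+2 pad (align 4)
@8: ack [4B, align 4] → 12
+4 pad (align 8)
@16: magic [24B, align 8] → 40
@40: dst [4B, align 4] → 44
@44: proto [2B, align 2] → 46
+2 pad (align 8)
@48: window [8B, align 8] → 56
@56: version [1B, align 1] → 57
+7 tail pad (align 8)
size 64, align 8

64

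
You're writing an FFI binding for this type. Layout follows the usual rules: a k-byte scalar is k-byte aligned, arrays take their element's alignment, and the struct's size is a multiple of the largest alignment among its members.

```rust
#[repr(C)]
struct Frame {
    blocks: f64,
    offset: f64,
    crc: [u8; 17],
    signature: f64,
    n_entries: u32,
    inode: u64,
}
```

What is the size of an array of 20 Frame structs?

blocks at 0 (size 8, align 8) → ends 8
offset at 8 (size 8, align 8) → ends 16
crc at 16 (size 17, align 1) → ends 33
pad 7 to align 8 for signature
signature at 40 (size 8, align 8) → ends 48
n_entries at 48 (size 4, align 4) → ends 52
pad 4 to align 8 for inode
inode at 56 (size 8, align 8) → ends 64
total 64 bytes, alignment 8
array of 20: 20 × 64 = 1280

1280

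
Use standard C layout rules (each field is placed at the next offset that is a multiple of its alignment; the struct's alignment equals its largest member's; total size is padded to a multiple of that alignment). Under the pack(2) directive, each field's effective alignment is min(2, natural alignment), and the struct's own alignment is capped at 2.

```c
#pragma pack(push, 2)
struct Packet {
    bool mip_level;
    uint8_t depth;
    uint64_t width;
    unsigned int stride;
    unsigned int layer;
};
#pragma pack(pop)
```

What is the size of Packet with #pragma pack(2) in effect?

18

0..1  mip_level  (1B, 1-aligned)
1..2  depth  (1B, 1-aligned)
2..10  width  (8B, 2-aligned)
10..14  stride  (4B, 2-aligned)
14..18  layer  (4B, 2-aligned)
sizeof = 18, alignof = 2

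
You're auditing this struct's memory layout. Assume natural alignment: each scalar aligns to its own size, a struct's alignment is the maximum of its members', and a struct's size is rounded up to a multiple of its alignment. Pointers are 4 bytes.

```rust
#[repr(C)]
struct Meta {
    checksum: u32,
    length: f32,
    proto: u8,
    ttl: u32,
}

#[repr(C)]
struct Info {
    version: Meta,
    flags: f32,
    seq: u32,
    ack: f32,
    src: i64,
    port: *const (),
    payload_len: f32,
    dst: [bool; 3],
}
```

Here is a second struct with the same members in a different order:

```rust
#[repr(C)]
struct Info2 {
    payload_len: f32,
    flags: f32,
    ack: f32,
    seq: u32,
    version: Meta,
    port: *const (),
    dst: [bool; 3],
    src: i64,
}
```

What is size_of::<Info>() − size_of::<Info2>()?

8

Meta: 0..4  checksum  (4B, 4-aligned); 4..8  length  (4B, 4-aligned); 8..9  proto  (1B, 1-aligned); 9..12  -- padding (3B); 12..16  ttl  (4B, 4-aligned); sizeof = 16, alignof = 4
0..16  version  (16B, 4-aligned)
16..20  flags  (4B, 4-aligned)
20..24  seq  (4B, 4-aligned)
24..28  ack  (4B, 4-aligned)
28..32  -- padding (4B)
32..40  src  (8B, 8-aligned)
40..44  port  (4B, 4-aligned)
44..48  payload_len  (4B, 4-aligned)
48..51  dst  (3B, 1-aligned)
51..56  -- tail padding (5B)
sizeof = 56, alignof = 8
— Info2 —
0..4  payload_len  (4B, 4-aligned)
4..8  flags  (4B, 4-aligned)
8..12  ack  (4B, 4-aligned)
12..16  seq  (4B, 4-aligned)
16..32  version  (16B, 4-aligned)
32..36  port  (4B, 4-aligned)
36..39  dst  (3B, 1-aligned)
39..40  -- padding (1B)
40..48  src  (8B, 8-aligned)
sizeof = 48, alignof = 8
56 − 48 = 8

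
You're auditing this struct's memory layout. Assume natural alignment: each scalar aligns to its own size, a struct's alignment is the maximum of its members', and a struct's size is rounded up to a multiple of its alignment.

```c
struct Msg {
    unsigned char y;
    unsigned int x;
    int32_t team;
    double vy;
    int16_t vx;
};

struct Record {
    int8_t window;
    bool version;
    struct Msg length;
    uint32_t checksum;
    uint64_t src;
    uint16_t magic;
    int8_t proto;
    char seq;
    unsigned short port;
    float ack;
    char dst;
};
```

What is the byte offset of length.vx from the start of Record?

Msg: @0: y [1B, align 1] → 1; +3 pad (align 4); @4: x [4B, align 4] → 8; @8: team [4B, align 4] → 12; +4 pad (align 8); @16: vy [8B, align 8] → 24; @24: vx [2B, align 2] → 26; +6 tail pad (align 8); size 32, align 8
@0: window [1B, align 1] → 1
@1: version [1B, align 1] → 2
+6 pad (align 8)
@8: length [32B, align 8] → 40
within Msg: vx at 24
8 + 24 = 32

32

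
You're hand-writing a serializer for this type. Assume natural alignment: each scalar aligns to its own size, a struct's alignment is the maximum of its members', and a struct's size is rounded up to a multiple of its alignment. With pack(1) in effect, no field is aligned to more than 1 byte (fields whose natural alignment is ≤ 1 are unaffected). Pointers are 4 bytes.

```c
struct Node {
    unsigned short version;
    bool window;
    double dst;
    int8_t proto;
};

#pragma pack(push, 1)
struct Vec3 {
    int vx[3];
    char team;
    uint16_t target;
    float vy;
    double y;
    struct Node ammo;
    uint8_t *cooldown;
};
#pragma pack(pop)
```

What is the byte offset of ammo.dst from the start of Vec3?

Node: @0: version [2B, align 2] → 2; @2: window [1B, align 1] → 3; +5 pad (align 8); @8: dst [8B, align 8] → 16; @16: proto [1B, align 1] → 17; +7 tail pad (align 8); size 24, align 8
@0: vx [12B, align 1] → 12
@12: team [1B, align 1] → 13
@13: target [2B, align 1] → 15
@15: vy [4B, align 1] → 19
@19: y [8B, align 1] → 27
@27: ammo [24B, align 1] → 51
within Node: dst at 8
27 + 8 = 35

35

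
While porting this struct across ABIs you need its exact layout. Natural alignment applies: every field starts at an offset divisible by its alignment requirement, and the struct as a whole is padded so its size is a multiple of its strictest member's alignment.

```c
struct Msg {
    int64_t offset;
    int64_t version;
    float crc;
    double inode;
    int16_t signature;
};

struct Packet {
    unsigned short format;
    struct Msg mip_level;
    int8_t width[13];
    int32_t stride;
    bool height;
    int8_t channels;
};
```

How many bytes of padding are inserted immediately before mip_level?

6

Msg: 0..8  offset  (8B, 8-aligned); 8..16  version  (8B, 8-aligned); 16..20  crc  (4B, 4-aligned); 20..24  -- padding (4B); 24..32  inode  (8B, 8-aligned); 32..34  signature  (2B, 2-aligned); 34..40  -- tail padding (6B); sizeof = 40, alignof = 8
0..2  format  (2B, 2-aligned)
2..8  -- padding (6B)
8..48  mip_level  (40B, 8-aligned)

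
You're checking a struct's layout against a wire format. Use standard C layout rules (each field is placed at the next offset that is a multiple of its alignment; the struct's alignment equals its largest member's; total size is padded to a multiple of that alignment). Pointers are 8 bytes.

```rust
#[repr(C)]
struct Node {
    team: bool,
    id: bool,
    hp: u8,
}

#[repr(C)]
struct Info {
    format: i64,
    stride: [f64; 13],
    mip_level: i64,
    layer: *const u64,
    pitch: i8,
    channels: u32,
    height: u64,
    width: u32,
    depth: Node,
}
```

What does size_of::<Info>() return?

152 bytes

Node: @0: team [1B, align 1] → 1; @1: id [1B, align 1] → 2; @2: hp [1B, align 1] → 3; size 3, align 1
@0: format [8B, align 8] → 8
@8: stride [104B, align 8] → 112
@112: mip_level [8B, align 8] → 120
@120: layer [8B, align 8] → 128
@128: pitch [1B, align 1] → 129
+3 pad (align 4)
@132: channels [4B, align 4] → 136
@136: height [8B, align 8] → 144
@144: width [4B, align 4] → 148
@148: depth [3B, align 1] → 151
+1 tail pad (align 8)
size 152, align 8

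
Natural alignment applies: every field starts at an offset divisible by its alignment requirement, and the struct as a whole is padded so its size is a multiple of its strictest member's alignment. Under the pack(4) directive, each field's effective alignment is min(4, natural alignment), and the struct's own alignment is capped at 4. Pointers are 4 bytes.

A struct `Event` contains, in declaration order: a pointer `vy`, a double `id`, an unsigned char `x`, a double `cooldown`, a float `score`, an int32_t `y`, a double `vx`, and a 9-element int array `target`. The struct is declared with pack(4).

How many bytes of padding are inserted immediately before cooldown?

0..4  vy  (4B, 4-aligned)
4..12  id  (8B, 4-aligned)
12..13  x  (1B, 1-aligned)
13..16  -- padding (3B)
16..24  cooldown  (8B, 4-aligned)

3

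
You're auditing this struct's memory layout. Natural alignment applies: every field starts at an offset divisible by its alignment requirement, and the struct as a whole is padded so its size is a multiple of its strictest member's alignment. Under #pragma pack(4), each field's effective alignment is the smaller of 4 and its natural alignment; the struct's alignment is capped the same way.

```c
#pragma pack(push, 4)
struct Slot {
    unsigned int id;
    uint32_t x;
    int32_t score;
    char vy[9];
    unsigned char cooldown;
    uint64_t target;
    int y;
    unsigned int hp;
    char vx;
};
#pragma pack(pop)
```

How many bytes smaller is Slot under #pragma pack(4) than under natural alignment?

4

natural layout:
  id at 0 (size 4, align 4) → ends 4
  x at 4 (size 4, align 4) → ends 8
  score at 8 (size 4, align 4) → ends 12
  vy at 12 (size 9, align 1) → ends 21
  cooldown at 21 (size 1, align 1) → ends 22
  pad 2 to align 8 for target
  target at 24 (size 8, align 8) → ends 32
  y at 32 (size 4, align 4) → ends 36
  hp at 36 (size 4, align 4) → ends 40
  vx at 40 (size 1, align 1) → ends 41
  tail pad 7 to reach multiple of 8
  total 48 bytes, alignment 8
packed(4) layout:
  id at 0 (size 4, align 4) → ends 4
  x at 4 (size 4, align 4) → ends 8
  score at 8 (size 4, align 4) → ends 12
  vy at 12 (size 9, align 1) → ends 21
  cooldown at 21 (size 1, align 1) → ends 22
  pad 2 to align 4 for target
  target at 24 (size 8, align 4) → ends 32
  y at 32 (size 4, align 4) → ends 36
  hp at 36 (size 4, align 4) → ends 40
  vx at 40 (size 1, align 1) → ends 41
  tail pad 3 to reach multiple of 4
  total 44 bytes, alignment 4
48 − 44 = 4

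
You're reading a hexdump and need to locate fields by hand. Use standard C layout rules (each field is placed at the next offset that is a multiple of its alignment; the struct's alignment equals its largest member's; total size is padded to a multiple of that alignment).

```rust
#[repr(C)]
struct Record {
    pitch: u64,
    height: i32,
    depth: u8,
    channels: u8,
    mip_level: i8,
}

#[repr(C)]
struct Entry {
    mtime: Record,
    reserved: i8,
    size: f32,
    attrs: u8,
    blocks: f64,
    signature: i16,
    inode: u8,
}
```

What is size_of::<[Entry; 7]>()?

336

Record: pitch at 0 (size 8, align 8) → ends 8; height at 8 (size 4, align 4) → ends 12; depth at 12 (size 1, align 1) → ends 13; channels at 13 (size 1, align 1) → ends 14; mip_level at 14 (size 1, align 1) → ends 15; tail pad 1 to reach multiple of 8; total 16 bytes, alignment 8
mtime at 0 (size 16, align 8) → ends 16
reserved at 16 (size 1, align 1) → ends 17
pad 3 to align 4 for size
size at 20 (size 4, align 4) → ends 24
attrs at 24 (size 1, align 1) → ends 25
pad 7 to align 8 for blocks
blocks at 32 (size 8, align 8) → ends 40
signature at 40 (size 2, align 2) → ends 42
inode at 42 (size 1, align 1) → ends 43
tail pad 5 to reach multiple of 8
total 48 bytes, alignment 8
array of 7: 7 × 48 = 336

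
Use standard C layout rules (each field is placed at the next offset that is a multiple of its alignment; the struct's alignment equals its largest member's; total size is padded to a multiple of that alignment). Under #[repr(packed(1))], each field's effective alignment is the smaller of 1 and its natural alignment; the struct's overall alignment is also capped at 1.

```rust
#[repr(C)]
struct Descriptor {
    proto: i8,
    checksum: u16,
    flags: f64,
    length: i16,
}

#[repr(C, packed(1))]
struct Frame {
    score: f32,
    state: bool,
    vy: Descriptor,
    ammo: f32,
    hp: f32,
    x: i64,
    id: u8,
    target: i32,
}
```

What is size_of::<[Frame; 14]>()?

700

Descriptor: 0..1  proto  (1B, 1-aligned); 1..2  -- padding (1B); 2..4  checksum  (2B, 2-aligned); 4..8  -- padding (4B); 8..16  flags  (8B, 8-aligned); 16..18  length  (2B, 2-aligned); 18..24  -- tail padding (6B); sizeof = 24, alignof = 8
0..4  score  (4B, 1-aligned)
4..5  state  (1B, 1-aligned)
5..29  vy  (24B, 1-aligned)
29..33  ammo  (4B, 1-aligned)
33..37  hp  (4B, 1-aligned)
37..45  x  (8B, 1-aligned)
45..46  id  (1B, 1-aligned)
46..50  target  (4B, 1-aligned)
sizeof = 50, alignof = 1
array of 14: 14 × 50 = 700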